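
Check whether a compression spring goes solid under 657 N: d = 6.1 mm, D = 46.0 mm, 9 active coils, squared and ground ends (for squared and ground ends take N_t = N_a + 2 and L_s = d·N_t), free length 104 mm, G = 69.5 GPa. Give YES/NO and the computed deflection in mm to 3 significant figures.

YES, δ = 47.8 mm

k = Gd⁴/(8D³N_a) = (69.5×10³)(6.1⁴)/(8·46.0³·9) = 13.731 N/mm
N_t = 11; L_s = 6.1·11 = 67.1 mm; δ_solid = L₀ − L_s = 104 − 67.1 = 36.9 mm
δ = F/k = 657/13.731 = 47.848 mm
δ ≥ δ_solid → spring goes solid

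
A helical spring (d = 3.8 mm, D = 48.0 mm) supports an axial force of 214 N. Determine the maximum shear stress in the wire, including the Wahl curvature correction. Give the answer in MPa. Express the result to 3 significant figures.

Spring index C = D/d = 48.0/3.8 = 12.6316
K_W = (4C−1)/(4C−4) + 0.615/C = 49.526/46.526 + 0.0487 = 1.1132
τ₀ = 8FD/(πd³) = 8·214·48.0/(π·3.8³) = 82176/172.39 = 476.7 MPa
τ_max = K·τ₀ = 1.1132 × 476.7 = 530.65 MPa

531 MPa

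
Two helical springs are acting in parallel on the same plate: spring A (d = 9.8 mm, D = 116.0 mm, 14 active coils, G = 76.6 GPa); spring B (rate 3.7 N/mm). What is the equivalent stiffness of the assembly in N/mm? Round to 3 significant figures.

7.74 N/mm

k_A = Gd⁴/(8D³N_a) = (76.6×10³)(9.8⁴)/(8·116.0³·14) = 4.0415 N/mm
Parallel: k_eq = 4.0415 + 3.7 = 7.7415 N/mm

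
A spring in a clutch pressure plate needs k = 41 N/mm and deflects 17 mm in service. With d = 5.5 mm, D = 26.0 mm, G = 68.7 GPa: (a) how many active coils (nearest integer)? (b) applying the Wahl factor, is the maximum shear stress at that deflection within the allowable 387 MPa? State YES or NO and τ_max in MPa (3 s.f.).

N_a = Gd⁴/(8D³k) = (68.7×10³)(5.5⁴)/(8·26.0³·41) = 10.9 → N_a = 11
Actual rate k = Gd⁴/(8D³·11) = 40.645 N/mm
Working load F = kδ = 40.645·17 = 690.96 N
C = 26.0/5.5 = 4.7273; K_W = (4C−1)/(4C−4)+0.615/C = 1.3313
τ_max = K_W·8FD/(πd³) = 1.3313·274.97 = 366.07 MPa
τ_max ≤ 387 MPa → acceptable

(a) 11 coils; (b) YES, τ_max = 366 MPa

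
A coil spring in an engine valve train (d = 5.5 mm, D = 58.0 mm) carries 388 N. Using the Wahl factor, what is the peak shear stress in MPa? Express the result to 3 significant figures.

Spring index C = D/d = 58.0/5.5 = 10.5455
K_W = (4C−1)/(4C−4) + 0.615/C = 41.182/38.182 + 0.0583 = 1.1369
τ₀ = 8FD/(πd³) = 8·388·58.0/(π·5.5³) = 180032/522.68 = 344.44 MPa
τ_max = K·τ₀ = 1.1369 × 344.44 = 391.59 MPa

392 MPa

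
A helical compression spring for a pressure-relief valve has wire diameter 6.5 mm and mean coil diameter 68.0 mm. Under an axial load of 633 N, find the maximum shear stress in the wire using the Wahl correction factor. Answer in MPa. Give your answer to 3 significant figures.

454 MPa

Spring index C = D/d = 68.0/6.5 = 10.4615
K_W = (4C−1)/(4C−4) + 0.615/C = 40.846/37.846 + 0.0588 = 1.1381
τ₀ = 8FD/(πd³) = 8·633·68.0/(π·6.5³) = 344352/862.76 = 399.13 MPa
τ_max = K·τ₀ = 1.1381 × 399.13 = 454.23 MPa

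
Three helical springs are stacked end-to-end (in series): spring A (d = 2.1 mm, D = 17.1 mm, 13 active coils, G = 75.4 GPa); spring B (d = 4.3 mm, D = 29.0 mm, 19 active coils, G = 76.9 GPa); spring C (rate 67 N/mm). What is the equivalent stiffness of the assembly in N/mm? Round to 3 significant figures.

k_A = Gd⁴/(8D³N_a) = (75.4×10³)(2.1⁴)/(8·17.1³·13) = 2.8199 N/mm
k_B = Gd⁴/(8D³N_a) = (76.9×10³)(4.3⁴)/(8·29.0³·19) = 7.0919 N/mm
Series: 1/k_eq = 1/2.8199 + 1/7.0919 + 1/67 = 0.51056; k_eq = 1.9586 N/mm

1.96 N/mm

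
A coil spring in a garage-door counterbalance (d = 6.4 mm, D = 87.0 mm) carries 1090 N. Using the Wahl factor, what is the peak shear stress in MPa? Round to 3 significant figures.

Spring index C = D/d = 87.0/6.4 = 13.5938
K_W = (4C−1)/(4C−4) + 0.615/C = 53.375/50.375 + 0.0452 = 1.1048
τ₀ = 8FD/(πd³) = 8·1090·87.0/(π·6.4³) = 758640/823.55 = 921.18 MPa
τ_max = K·τ₀ = 1.1048 × 921.18 = 1017.7 MPa

1020 MPa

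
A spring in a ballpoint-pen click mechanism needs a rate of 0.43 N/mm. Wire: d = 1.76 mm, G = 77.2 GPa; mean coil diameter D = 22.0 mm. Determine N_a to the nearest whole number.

N_a = Gd⁴/(8D³k) = (77.2×10³ × 1.76⁴)/(8 × 22.0³ × 0.43)
    = 740744 / 36629.1 = 20.22 → 20 coils

20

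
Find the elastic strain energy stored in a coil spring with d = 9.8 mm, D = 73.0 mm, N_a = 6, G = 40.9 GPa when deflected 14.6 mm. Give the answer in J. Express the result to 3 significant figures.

2.15 J

k = Gd⁴/(8D³N_a) = (40.9×10³)(9.8⁴)/(8·73.0³·6) = 20.203 N/mm
U = ½kδ² = 0.5 × 20.203 × 14.6² = 2153.2 N·mm = 2.1532 J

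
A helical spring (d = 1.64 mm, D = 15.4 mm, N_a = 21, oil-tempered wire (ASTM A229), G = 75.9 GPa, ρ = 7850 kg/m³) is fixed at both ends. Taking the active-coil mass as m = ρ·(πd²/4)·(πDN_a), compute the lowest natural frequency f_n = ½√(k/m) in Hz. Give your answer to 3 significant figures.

k = Gd⁴/(8D³N_a) = (75.9×10³)(1.64⁴)/(8·15.4³·21) = 0.89484 N/mm = 894.84 N/m
Wire length L = πDN_a = π·15.4·21 = 1016 mm
m = ρ·(πd²/4)·L = 7850 × 2.1124×10⁻⁶ m² × 1.016 m = 0.016848 kg
f_n = ½√(k/m) = 0.5·√(894.84/0.016848) = 0.5·√(53114) = 115.23 Hz

115 Hz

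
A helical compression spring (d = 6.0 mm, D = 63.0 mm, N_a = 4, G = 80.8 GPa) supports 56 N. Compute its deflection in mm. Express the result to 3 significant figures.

4.28 mm

k = Gd⁴/(8D³N_a) = (80.8×10³)(6.0⁴)/(8·63.0³·4) = 13.087 N/mm
δ = F/k = 56 / 13.087 = 4.279 mm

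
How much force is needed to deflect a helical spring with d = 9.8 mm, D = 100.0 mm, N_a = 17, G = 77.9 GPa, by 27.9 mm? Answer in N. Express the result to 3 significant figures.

k = Gd⁴/(8D³N_a) = (77.9×10³)(9.8⁴)/(8·100.0³·17) = 5.2833 N/mm
F = k·δ = 5.2833 × 27.9 = 147.4 N

147 N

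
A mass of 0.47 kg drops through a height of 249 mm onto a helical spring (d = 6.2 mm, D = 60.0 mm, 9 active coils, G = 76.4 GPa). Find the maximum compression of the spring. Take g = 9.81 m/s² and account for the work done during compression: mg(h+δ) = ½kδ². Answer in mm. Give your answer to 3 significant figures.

k = Gd⁴/(8D³N_a) = (76.4×10³)(6.2⁴)/(8·60.0³·9) = 7.259 N/mm
W = mg = 0.47 × 9.81 = 4.6107 N
½kδ² − Wδ − Wh = 0 → δ = (W + √(W² + 2kWh))/k
δ = (4.6107 + √(21.259 + 16667.5))/7.259 = (4.6107 + 129.18)/7.259 = 18.432 mm

18.4 mm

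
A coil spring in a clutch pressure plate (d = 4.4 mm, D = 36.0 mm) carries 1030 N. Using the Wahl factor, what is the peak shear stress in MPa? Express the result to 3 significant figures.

Spring index C = D/d = 36.0/4.4 = 8.1818
K_W = (4C−1)/(4C−4) + 0.615/C = 31.727/28.727 + 0.0752 = 1.1796
τ₀ = 8FD/(πd³) = 8·1030·36.0/(π·4.4³) = 296640/267.61 = 1108.5 MPa
τ_max = K·τ₀ = 1.1796 × 1108.5 = 1307.5 MPa

1310 MPa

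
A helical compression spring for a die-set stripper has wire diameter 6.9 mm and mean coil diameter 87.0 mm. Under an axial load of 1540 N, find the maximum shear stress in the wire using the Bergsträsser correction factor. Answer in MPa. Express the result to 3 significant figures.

Spring index C = D/d = 87.0/6.9 = 12.6087
K_B = (4C+2)/(4C−3) = 52.435/47.435 = 1.1054
τ₀ = 8FD/(πd³) = 8·1540·87.0/(π·6.9³) = 1.07184e+06/1032 = 1038.6 MPa
τ_max = K·τ₀ = 1.1054 × 1038.6 = 1148 MPa

1150 MPa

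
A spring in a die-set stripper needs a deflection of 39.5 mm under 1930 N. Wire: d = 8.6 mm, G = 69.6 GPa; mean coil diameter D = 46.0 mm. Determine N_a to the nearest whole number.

10

Required rate k = F/δ = 1930/39.5 = 48.861 N/mm
N_a = Gd⁴/(8D³k) = (69.6×10³ × 8.6⁴)/(8 × 46.0³ × 48.861)
    = 3.80718e+08 / 3.80473e+07 = 10.01 → 10 coils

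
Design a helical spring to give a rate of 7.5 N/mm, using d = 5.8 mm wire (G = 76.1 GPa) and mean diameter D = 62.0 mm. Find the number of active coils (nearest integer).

6

N_a = Gd⁴/(8D³k) = (76.1×10³ × 5.8⁴)/(8 × 62.0³ × 7.5)
    = 8.61185e+07 / 1.42997e+07 = 6.022 → 6 coils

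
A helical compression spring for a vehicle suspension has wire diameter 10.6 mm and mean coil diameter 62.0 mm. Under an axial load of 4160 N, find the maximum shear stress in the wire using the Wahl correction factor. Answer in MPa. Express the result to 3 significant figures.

Spring index C = D/d = 62.0/10.6 = 5.8491
K_W = (4C−1)/(4C−4) + 0.615/C = 22.396/19.396 + 0.1051 = 1.2598
τ₀ = 8FD/(πd³) = 8·4160·62.0/(π·10.6³) = 2.06336e+06/3741.7 = 551.45 MPa
τ_max = K·τ₀ = 1.2598 × 551.45 = 694.73 MPa

695 MPa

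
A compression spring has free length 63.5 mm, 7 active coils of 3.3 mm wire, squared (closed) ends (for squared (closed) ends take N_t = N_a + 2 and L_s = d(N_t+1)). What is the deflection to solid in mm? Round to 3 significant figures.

30.5 mm

N_t = 9; L_s = 3.3·10 = 33 mm
δ_solid = L₀ − L_s = 63.5 − 33 = 30.5 mm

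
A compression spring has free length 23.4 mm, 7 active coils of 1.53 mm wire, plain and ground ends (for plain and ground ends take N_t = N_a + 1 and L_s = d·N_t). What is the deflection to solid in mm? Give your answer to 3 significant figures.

11.2 mm

N_t = 8; L_s = 1.53·8 = 12.24 mm
δ_solid = L₀ − L_s = 23.4 − 12.24 = 11.16 mm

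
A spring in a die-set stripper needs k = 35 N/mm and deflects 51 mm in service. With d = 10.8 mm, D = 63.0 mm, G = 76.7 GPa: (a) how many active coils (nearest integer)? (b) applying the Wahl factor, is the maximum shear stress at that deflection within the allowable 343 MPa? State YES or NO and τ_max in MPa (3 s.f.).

N_a = Gd⁴/(8D³k) = (76.7×10³)(10.8⁴)/(8·63.0³·35) = 14.9 → N_a = 15
Actual rate k = Gd⁴/(8D³·15) = 34.777 N/mm
Working load F = kδ = 34.777·51 = 1773.6 N
C = 63.0/10.8 = 5.8333; K_W = (4C−1)/(4C−4)+0.615/C = 1.2606
τ_max = K_W·8FD/(πd³) = 1.2606·225.87 = 284.74 MPa
τ_max ≤ 343 MPa → acceptable

(a) 15 coils; (b) YES, τ_max = 285 MPa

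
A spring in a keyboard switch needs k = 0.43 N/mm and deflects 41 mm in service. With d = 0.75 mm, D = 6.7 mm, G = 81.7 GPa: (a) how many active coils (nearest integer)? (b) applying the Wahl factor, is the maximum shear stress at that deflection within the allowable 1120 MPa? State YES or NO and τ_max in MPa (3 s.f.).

N_a = Gd⁴/(8D³k) = (81.7×10³)(0.75⁴)/(8·6.7³·0.43) = 24.99 → N_a = 25
Actual rate k = Gd⁴/(8D³·25) = 0.42975 N/mm
Working load F = kδ = 0.42975·41 = 17.62 N
C = 6.7/0.75 = 8.9333; K_W = (4C−1)/(4C−4)+0.615/C = 1.1634
τ_max = K_W·8FD/(πd³) = 1.1634·712.57 = 828.99 MPa
τ_max ≤ 1120 MPa → acceptable

(a) 25 coils; (b) YES, τ_max = 829 MPa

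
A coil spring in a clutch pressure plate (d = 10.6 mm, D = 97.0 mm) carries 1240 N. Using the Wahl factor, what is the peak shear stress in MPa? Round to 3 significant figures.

Spring index C = D/d = 97.0/10.6 = 9.1509
K_W = (4C−1)/(4C−4) + 0.615/C = 35.604/32.604 + 0.0672 = 1.1592
τ₀ = 8FD/(πd³) = 8·1240·97.0/(π·10.6³) = 962240/3741.7 = 257.17 MPa
τ_max = K·τ₀ = 1.1592 × 257.17 = 298.11 MPa

298 MPa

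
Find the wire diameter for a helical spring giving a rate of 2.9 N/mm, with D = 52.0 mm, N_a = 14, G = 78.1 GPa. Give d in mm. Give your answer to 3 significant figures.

d = (8D³N_a·k / G)^(1/4) = (8·52.0³·14·2.9 / (78.1×10³))^0.25
  = (584.76)^0.25 = 4.9175 mm

4.92 mm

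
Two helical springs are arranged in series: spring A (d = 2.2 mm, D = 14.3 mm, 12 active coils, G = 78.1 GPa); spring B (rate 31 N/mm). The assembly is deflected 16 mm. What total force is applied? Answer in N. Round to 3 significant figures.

k_A = Gd⁴/(8D³N_a) = (78.1×10³)(2.2⁴)/(8·14.3³·12) = 6.5172 N/mm
Series: 1/k_eq = 1/6.5172 + 1/31 = 0.1857; k_eq = 5.3851 N/mm
F = k_eq·δ = 5.3851·16 = 86.162 N

86.2 N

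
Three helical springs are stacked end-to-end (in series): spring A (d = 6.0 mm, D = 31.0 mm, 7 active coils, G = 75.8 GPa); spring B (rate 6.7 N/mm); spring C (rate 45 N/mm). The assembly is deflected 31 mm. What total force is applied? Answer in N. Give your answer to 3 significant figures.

k_A = Gd⁴/(8D³N_a) = (75.8×10³)(6.0⁴)/(8·31.0³·7) = 58.885 N/mm
Series: 1/k_eq = 1/58.885 + 1/6.7 + 1/45 = 0.18846; k_eq = 5.3062 N/mm
F = k_eq·δ = 5.3062·31 = 164.49 N

164 N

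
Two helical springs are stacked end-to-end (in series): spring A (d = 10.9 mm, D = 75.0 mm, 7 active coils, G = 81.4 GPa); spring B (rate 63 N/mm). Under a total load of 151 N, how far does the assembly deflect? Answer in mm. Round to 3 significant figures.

5.50 mm

k_A = Gd⁴/(8D³N_a) = (81.4×10³)(10.9⁴)/(8·75.0³·7) = 48.636 N/mm
Series: 1/k_eq = 1/48.636 + 1/63 = 0.036434; k_eq = 27.447 N/mm
δ = F/k_eq = 151/27.447 = 5.5015 mm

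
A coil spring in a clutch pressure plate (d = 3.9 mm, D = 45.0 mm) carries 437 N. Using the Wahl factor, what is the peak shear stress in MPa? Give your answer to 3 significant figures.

949 MPa

Spring index C = D/d = 45.0/3.9 = 11.5385
K_W = (4C−1)/(4C−4) + 0.615/C = 45.154/42.154 + 0.0533 = 1.1245
τ₀ = 8FD/(πd³) = 8·437·45.0/(π·3.9³) = 157320/186.36 = 844.19 MPa
τ_max = K·τ₀ = 1.1245 × 844.19 = 949.26 MPa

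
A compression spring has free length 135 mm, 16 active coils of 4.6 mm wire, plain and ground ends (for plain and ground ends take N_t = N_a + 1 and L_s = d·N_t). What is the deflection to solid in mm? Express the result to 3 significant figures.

56.8 mm

N_t = 17; L_s = 4.6·17 = 78.2 mm
δ_solid = L₀ − L_s = 135 − 78.2 = 56.8 mm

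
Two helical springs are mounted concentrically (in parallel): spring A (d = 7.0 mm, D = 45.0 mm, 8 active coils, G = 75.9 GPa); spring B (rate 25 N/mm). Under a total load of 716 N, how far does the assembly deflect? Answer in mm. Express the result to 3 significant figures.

k_A = Gd⁴/(8D³N_a) = (75.9×10³)(7.0⁴)/(8·45.0³·8) = 31.248 N/mm
Parallel: k_eq = 31.248 + 25 = 56.248 N/mm
δ = F/k_eq = 716/56.248 = 12.729 mm

12.7 mm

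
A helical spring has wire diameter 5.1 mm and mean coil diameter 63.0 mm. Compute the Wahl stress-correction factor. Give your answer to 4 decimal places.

C = D/d = 63.0/5.1 = 12.3529
K_W = (4C−1)/(4C−4) + 0.615/C = 48.412/45.412 + 0.0498 = 1.1158

1.1158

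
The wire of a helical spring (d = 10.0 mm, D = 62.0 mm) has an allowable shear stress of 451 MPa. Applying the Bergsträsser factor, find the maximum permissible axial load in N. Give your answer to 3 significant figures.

2320 N

C = D/d = 62.0/10.0 = 6.2000
K_B = (4C+2)/(4C−3) = 26.800/21.800 = 1.2294
τ_max = K·8FD/(πd³) → F_max = τ_allow·πd³/(8DK)
F_max = 451·π·10.0³/(8·62.0·1.2294) = 1.4169e+06/609.76 = 2323.6 N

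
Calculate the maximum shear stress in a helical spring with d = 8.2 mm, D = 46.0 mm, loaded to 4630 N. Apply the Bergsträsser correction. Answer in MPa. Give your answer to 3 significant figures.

Spring index C = D/d = 46.0/8.2 = 5.6098
K_B = (4C+2)/(4C−3) = 24.439/19.439 = 1.2572
τ₀ = 8FD/(πd³) = 8·4630·46.0/(π·8.2³) = 1.70384e+06/1732.2 = 983.64 MPa
τ_max = K·τ₀ = 1.2572 × 983.64 = 1236.6 MPa

1240 MPa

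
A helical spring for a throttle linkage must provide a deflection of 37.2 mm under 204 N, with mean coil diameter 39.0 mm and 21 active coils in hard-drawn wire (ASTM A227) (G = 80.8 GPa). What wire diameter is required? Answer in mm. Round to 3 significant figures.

Required rate k = F/δ = 204/37.2 = 5.4839 N/mm
d = (8D³N_a·k / G)^(1/4) = (8·39.0³·21·5.4839 / (80.8×10³))^0.25
  = (676.36)^0.25 = 5.0997 mm

5.10 mm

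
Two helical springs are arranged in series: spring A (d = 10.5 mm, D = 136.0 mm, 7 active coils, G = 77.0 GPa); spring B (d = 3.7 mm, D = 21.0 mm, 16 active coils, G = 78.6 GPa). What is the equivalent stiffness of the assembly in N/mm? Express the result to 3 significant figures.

k_A = Gd⁴/(8D³N_a) = (77.0×10³)(10.5⁴)/(8·136.0³·7) = 6.6442 N/mm
k_B = Gd⁴/(8D³N_a) = (78.6×10³)(3.7⁴)/(8·21.0³·16) = 12.427 N/mm
Series: 1/k_eq = 1/6.6442 + 1/12.427 = 0.23098; k_eq = 4.3294 N/mm

4.33 N/mm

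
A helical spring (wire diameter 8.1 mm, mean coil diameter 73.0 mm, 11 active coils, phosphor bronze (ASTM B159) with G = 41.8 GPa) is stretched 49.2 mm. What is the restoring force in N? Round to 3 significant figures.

259 N

k = Gd⁴/(8D³N_a) = (41.8×10³)(8.1⁴)/(8·73.0³·11) = 5.2561 N/mm
F = k·δ = 5.2561 × 49.2 = 258.6 N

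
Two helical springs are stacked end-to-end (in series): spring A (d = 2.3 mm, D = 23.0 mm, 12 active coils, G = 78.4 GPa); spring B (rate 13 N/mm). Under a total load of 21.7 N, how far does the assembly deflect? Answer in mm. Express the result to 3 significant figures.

k_A = Gd⁴/(8D³N_a) = (78.4×10³)(2.3⁴)/(8·23.0³·12) = 1.8783 N/mm
Series: 1/k_eq = 1/1.8783 + 1/13 = 0.60931; k_eq = 1.6412 N/mm
δ = F/k_eq = 21.7/1.6412 = 13.222 mm

13.2 mm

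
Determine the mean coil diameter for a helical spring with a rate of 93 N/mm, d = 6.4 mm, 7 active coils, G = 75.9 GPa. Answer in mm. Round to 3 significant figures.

29.0 mm

D = (Gd⁴/(8N_a·k))^(1/3) = (75.9×10³·6.4⁴/(8·7·93))^(1/3)
  = (24450.7)^(1/3) = 29.0244 mm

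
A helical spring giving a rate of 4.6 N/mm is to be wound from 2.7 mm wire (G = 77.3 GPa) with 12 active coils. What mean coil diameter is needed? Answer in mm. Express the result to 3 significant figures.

21.0 mm

D = (Gd⁴/(8N_a·k))^(1/3) = (77.3×10³·2.7⁴/(8·12·4.6))^(1/3)
  = (9302.62)^(1/3) = 21.0314 mm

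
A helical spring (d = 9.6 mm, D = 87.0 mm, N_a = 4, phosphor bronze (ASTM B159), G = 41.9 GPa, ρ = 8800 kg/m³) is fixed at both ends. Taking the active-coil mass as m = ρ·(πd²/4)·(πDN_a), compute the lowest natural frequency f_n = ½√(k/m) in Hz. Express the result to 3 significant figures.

k = Gd⁴/(8D³N_a) = (41.9×10³)(9.6⁴)/(8·87.0³·4) = 16.889 N/mm = 16889 N/m
Wire length L = πDN_a = π·87.0·4 = 1093.3 mm
m = ρ·(πd²/4)·L = 8800 × 72.382×10⁻⁶ m² × 1.0933 m = 0.69638 kg
f_n = ½√(k/m) = 0.5·√(16889/0.69638) = 0.5·√(24252) = 77.865 Hz

77.9 Hz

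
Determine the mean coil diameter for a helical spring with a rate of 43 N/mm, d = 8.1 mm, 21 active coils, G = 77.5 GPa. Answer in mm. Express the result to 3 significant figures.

35.9 mm

D = (Gd⁴/(8N_a·k))^(1/3) = (77.5×10³·8.1⁴/(8·21·43))^(1/3)
  = (46181.1)^(1/3) = 35.8774 mm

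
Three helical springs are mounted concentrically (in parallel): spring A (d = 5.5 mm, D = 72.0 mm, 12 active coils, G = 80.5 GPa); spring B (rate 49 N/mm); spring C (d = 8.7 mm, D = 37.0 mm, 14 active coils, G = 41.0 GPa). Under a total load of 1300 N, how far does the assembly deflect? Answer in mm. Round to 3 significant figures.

14.1 mm

k_A = Gd⁴/(8D³N_a) = (80.5×10³)(5.5⁴)/(8·72.0³·12) = 2.0558 N/mm
k_C = Gd⁴/(8D³N_a) = (41.0×10³)(8.7⁴)/(8·37.0³·14) = 41.404 N/mm
Parallel: k_eq = 2.0558 + 49 + 41.404 = 92.459 N/mm
δ = F/k_eq = 1300/92.459 = 14.06 mm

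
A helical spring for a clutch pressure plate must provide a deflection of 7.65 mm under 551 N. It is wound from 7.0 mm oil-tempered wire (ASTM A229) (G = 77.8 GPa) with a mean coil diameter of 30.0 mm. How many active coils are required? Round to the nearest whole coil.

12

Required rate k = F/δ = 551/7.65 = 72.026 N/mm
N_a = Gd⁴/(8D³k) = (77.8×10³ × 7.0⁴)/(8 × 30.0³ × 72.026)
    = 1.86798e+08 / 1.55576e+07 = 12.01 → 12 coils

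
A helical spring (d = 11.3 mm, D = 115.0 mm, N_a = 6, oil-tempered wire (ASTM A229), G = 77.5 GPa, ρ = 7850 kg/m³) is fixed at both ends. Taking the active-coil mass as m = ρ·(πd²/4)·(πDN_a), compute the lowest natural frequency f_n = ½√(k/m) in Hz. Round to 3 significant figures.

50.4 Hz

k = Gd⁴/(8D³N_a) = (77.5×10³)(11.3⁴)/(8·115.0³·6) = 17.309 N/mm = 17309 N/m
Wire length L = πDN_a = π·115.0·6 = 2167.7 mm
m = ρ·(πd²/4)·L = 7850 × 100.29×10⁻⁶ m² × 2.1677 m = 1.7065 kg
f_n = ½√(k/m) = 0.5·√(17309/1.7065) = 0.5·√(10143) = 50.356 Hz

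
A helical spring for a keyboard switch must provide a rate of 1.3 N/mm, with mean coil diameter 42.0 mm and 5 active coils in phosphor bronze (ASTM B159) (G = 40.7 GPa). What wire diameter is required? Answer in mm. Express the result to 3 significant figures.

d = (8D³N_a·k / G)^(1/4) = (8·42.0³·5·1.3 / (40.7×10³))^0.25
  = (94.658)^0.25 = 3.1192 mm

3.12 mm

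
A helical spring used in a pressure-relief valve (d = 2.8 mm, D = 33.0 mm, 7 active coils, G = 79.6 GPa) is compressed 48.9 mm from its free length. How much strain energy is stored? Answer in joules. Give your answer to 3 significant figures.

k = Gd⁴/(8D³N_a) = (79.6×10³)(2.8⁴)/(8·33.0³·7) = 2.4312 N/mm
U = ½kδ² = 0.5 × 2.4312 × 48.9² = 2906.7 N·mm = 2.9067 J

2.91 J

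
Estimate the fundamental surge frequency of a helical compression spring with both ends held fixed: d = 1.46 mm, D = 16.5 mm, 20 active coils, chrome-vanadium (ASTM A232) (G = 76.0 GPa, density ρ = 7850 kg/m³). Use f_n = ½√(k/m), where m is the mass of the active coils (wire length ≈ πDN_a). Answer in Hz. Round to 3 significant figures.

93.9 Hz

k = Gd⁴/(8D³N_a) = (76.0×10³)(1.46⁴)/(8·16.5³·20) = 0.48046 N/mm = 480.46 N/m
Wire length L = πDN_a = π·16.5·20 = 1036.7 mm
m = ρ·(πd²/4)·L = 7850 × 1.6742×10⁻⁶ m² × 1.0367 m = 0.013625 kg
f_n = ½√(k/m) = 0.5·√(480.46/0.013625) = 0.5·√(35263) = 93.893 Hz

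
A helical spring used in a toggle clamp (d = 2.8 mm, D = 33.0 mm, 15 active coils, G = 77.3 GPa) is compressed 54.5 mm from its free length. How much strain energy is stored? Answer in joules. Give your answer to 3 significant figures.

k = Gd⁴/(8D³N_a) = (77.3×10³)(2.8⁴)/(8·33.0³·15) = 1.1018 N/mm
U = ½kδ² = 0.5 × 1.1018 × 54.5² = 1636.3 N·mm = 1.6363 J

1.64 J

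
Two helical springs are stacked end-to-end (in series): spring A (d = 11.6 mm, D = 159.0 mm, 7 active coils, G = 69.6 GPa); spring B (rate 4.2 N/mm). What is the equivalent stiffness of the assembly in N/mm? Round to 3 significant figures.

k_A = Gd⁴/(8D³N_a) = (69.6×10³)(11.6⁴)/(8·159.0³·7) = 5.5984 N/mm
Series: 1/k_eq = 1/5.5984 + 1/4.2 = 0.41672; k_eq = 2.3997 N/mm

2.40 N/mm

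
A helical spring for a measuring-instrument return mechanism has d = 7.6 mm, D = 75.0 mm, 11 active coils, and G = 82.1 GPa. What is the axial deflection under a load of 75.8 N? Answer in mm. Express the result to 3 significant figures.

10.3 mm

k = Gd⁴/(8D³N_a) = (82.1×10³)(7.6⁴)/(8·75.0³·11) = 7.3779 N/mm
δ = F/k = 75.8 / 7.3779 = 10.274 mm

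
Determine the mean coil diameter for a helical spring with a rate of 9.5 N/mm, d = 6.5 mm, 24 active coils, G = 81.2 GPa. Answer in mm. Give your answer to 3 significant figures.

43.0 mm

D = (Gd⁴/(8N_a·k))^(1/3) = (81.2×10³·6.5⁴/(8·24·9.5))^(1/3)
  = (79466.6)^(1/3) = 42.9927 mm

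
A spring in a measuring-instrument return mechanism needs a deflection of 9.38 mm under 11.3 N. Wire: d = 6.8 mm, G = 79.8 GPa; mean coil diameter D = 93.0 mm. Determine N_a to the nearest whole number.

Required rate k = F/δ = 11.3/9.38 = 1.2047 N/mm
N_a = Gd⁴/(8D³k) = (79.8×10³ × 6.8⁴)/(8 × 93.0³ × 1.2047)
    = 1.70623e+08 / 7.75201e+06 = 22.01 → 22 coils

22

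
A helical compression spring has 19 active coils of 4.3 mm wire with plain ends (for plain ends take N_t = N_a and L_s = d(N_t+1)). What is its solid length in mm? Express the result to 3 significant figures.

86.0 mm

plain ends: N_t = N_a = 19
L_s = d·(N_t+1) = 4.3 × 20 = 86 mm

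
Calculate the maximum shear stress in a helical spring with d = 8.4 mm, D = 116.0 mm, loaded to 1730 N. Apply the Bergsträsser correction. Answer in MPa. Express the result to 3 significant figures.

Spring index C = D/d = 116.0/8.4 = 13.8095
K_B = (4C+2)/(4C−3) = 57.238/52.238 = 1.0957
τ₀ = 8FD/(πd³) = 8·1730·116.0/(π·8.4³) = 1.60544e+06/1862 = 862.2 MPa
τ_max = K·τ₀ = 1.0957 × 862.2 = 944.72 MPa

945 MPa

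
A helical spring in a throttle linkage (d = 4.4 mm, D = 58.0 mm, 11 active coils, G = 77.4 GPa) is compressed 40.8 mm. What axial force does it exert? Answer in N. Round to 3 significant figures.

68.9 N

k = Gd⁴/(8D³N_a) = (77.4×10³)(4.4⁴)/(8·58.0³·11) = 1.6896 N/mm
F = k·δ = 1.6896 × 40.8 = 68.936 N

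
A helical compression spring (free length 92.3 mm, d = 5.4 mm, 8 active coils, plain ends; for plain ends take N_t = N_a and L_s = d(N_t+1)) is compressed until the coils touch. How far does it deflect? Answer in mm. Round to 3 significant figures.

43.7 mm

N_t = 8; L_s = 5.4·9 = 48.6 mm
δ_solid = L₀ − L_s = 92.3 − 48.6 = 43.7 mm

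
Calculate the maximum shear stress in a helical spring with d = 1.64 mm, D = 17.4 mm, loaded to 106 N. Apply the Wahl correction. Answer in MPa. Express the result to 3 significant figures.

Spring index C = D/d = 17.4/1.64 = 10.6098
K_W = (4C−1)/(4C−4) + 0.615/C = 41.439/38.439 + 0.0580 = 1.1360
τ₀ = 8FD/(πd³) = 8·106·17.4/(π·1.64³) = 14755.2/13.857 = 1064.8 MPa
τ_max = K·τ₀ = 1.1360 × 1064.8 = 1209.6 MPa

1210 MPa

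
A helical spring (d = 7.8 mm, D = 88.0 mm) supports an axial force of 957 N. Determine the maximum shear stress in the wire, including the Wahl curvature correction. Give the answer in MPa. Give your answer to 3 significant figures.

Spring index C = D/d = 88.0/7.8 = 11.2821
K_W = (4C−1)/(4C−4) + 0.615/C = 44.128/41.128 + 0.0545 = 1.1275
τ₀ = 8FD/(πd³) = 8·957·88.0/(π·7.8³) = 673728/1490.8 = 451.91 MPa
τ_max = K·τ₀ = 1.1275 × 451.91 = 509.51 MPa

510 MPa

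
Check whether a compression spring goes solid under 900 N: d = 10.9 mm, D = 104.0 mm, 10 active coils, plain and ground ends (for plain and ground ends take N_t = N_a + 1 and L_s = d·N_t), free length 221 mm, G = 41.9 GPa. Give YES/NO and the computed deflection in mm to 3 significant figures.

k = Gd⁴/(8D³N_a) = (41.9×10³)(10.9⁴)/(8·104.0³·10) = 6.5725 N/mm
N_t = 11; L_s = 10.9·11 = 119.9 mm; δ_solid = L₀ − L_s = 221 − 119.9 = 101.1 mm
δ = F/k = 900/6.5725 = 136.93 mm
δ ≥ δ_solid → spring goes solid

YES, δ = 137 mm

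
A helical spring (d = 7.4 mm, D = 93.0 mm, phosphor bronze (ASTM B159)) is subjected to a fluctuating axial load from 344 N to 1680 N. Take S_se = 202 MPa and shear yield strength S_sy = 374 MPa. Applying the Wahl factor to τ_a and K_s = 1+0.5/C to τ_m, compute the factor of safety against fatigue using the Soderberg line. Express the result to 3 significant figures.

0.263

C = D/d = 93.0/7.4 = 12.5676; K_W = (4C−1)/(4C−4)+0.615/C = 1.1138; K_s = 1+0.5/C = 1.0398
F_a = (F_max−F_min)/2 = 668 N; F_m = (F_max+F_min)/2 = 1012 N
τ_a = K_W·8F_aD/(πd³) = 1.1138 × 390.4 = 434.81 MPa
τ_m = K_s·8F_mD/(πd³) = 1.0398 × 591.44 = 614.97 MPa
Soderberg: 1/n_f = τ_a/S_se + τ_m/S_sy = 434.81/202 + 614.97/374 = 2.15253 + 1.64430 = 3.7968
n_f = 1/3.7968 = 0.2634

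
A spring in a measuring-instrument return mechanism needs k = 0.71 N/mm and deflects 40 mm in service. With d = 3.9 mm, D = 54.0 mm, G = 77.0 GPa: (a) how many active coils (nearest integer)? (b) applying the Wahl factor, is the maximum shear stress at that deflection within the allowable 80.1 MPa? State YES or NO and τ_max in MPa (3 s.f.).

N_a = Gd⁴/(8D³k) = (77.0×10³)(3.9⁴)/(8·54.0³·0.71) = 19.92 → N_a = 20
Actual rate k = Gd⁴/(8D³·20) = 0.70705 N/mm
Working load F = kδ = 0.70705·40 = 28.282 N
C = 54.0/3.9 = 13.8462; K_W = (4C−1)/(4C−4)+0.615/C = 1.1028
τ_max = K_W·8FD/(πd³) = 1.1028·65.561 = 72.301 MPa
τ_max ≤ 80.1 MPa → acceptable

(a) 20 coils; (b) YES, τ_max = 72.3 MPa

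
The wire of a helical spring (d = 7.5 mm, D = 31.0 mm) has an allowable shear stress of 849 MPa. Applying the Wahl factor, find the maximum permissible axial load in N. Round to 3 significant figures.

C = D/d = 31.0/7.5 = 4.1333
K_W = (4C−1)/(4C−4) + 0.615/C = 15.533/12.533 + 0.1488 = 1.3882
τ_max = K·8FD/(πd³) → F_max = τ_allow·πd³/(8DK)
F_max = 849·π·7.5³/(8·31.0·1.3882) = 1.1252e+06/344.26 = 3268.5 N

3270 N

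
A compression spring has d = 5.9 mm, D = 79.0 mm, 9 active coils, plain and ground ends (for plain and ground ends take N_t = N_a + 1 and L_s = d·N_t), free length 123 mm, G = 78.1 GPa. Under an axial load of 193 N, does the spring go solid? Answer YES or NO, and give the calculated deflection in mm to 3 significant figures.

k = Gd⁴/(8D³N_a) = (78.1×10³)(5.9⁴)/(8·79.0³·9) = 2.6659 N/mm
N_t = 10; L_s = 5.9·10 = 59 mm; δ_solid = L₀ − L_s = 123 − 59 = 64 mm
δ = F/k = 193/2.6659 = 72.396 mm
δ ≥ δ_solid → spring goes solid

YES, δ = 72.4 mm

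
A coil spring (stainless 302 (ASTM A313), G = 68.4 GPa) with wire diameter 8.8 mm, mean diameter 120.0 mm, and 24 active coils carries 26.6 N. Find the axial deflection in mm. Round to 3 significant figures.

k = Gd⁴/(8D³N_a) = (68.4×10³)(8.8⁴)/(8·120.0³·24) = 1.2364 N/mm
δ = F/k = 26.6 / 1.2364 = 21.515 mm

21.5 mm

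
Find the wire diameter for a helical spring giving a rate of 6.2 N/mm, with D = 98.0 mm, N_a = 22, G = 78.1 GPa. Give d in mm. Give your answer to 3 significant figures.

d = (8D³N_a·k / G)^(1/4) = (8·98.0³·22·6.2 / (78.1×10³))^0.25
  = (13150)^0.25 = 10.7086 mm

10.7 mm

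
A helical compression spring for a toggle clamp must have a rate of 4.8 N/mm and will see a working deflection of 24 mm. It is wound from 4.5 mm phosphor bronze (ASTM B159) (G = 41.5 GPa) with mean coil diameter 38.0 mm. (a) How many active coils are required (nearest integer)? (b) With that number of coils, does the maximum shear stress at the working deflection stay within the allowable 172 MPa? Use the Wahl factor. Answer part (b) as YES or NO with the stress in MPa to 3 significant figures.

(a) 8 coils; (b) YES, τ_max = 145 MPa

N_a = Gd⁴/(8D³k) = (41.5×10³)(4.5⁴)/(8·38.0³·4.8) = 8.076 → N_a = 8
Actual rate k = Gd⁴/(8D³·8) = 4.8458 N/mm
Working load F = kδ = 4.8458·24 = 116.3 N
C = 38.0/4.5 = 8.4444; K_W = (4C−1)/(4C−4)+0.615/C = 1.1736
τ_max = K_W·8FD/(πd³) = 1.1736·123.5 = 144.94 MPa
τ_max ≤ 172 MPa → acceptable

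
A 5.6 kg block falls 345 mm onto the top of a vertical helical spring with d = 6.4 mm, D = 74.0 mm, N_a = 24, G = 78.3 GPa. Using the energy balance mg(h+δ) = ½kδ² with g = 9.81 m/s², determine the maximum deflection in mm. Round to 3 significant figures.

186 mm

k = Gd⁴/(8D³N_a) = (78.3×10³)(6.4⁴)/(8·74.0³·24) = 1.6884 N/mm
W = mg = 5.6 × 9.81 = 54.936 N
½kδ² − Wδ − Wh = 0 → δ = (W + √(W² + 2kWh))/k
δ = (54.936 + √(3018 + 64001.7))/1.6884 = (54.936 + 258.88)/1.6884 = 185.86 mm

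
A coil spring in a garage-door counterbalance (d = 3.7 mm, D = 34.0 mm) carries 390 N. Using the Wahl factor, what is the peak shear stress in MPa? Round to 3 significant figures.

772 MPa

Spring index C = D/d = 34.0/3.7 = 9.1892
K_W = (4C−1)/(4C−4) + 0.615/C = 35.757/32.757 + 0.0669 = 1.1585
τ₀ = 8FD/(πd³) = 8·390·34.0/(π·3.7³) = 106080/159.13 = 666.62 MPa
τ_max = K·τ₀ = 1.1585 × 666.62 = 772.29 MPa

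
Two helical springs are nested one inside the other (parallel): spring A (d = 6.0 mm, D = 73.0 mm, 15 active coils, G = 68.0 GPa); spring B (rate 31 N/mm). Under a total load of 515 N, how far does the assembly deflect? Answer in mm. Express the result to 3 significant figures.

15.7 mm

k_A = Gd⁴/(8D³N_a) = (68.0×10³)(6.0⁴)/(8·73.0³·15) = 1.8878 N/mm
Parallel: k_eq = 1.8878 + 31 = 32.888 N/mm
δ = F/k_eq = 515/32.888 = 15.659 mm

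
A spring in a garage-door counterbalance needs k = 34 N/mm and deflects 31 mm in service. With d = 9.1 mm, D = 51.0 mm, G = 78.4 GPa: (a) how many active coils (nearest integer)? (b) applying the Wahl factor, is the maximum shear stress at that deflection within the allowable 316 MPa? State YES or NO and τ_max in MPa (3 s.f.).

N_a = Gd⁴/(8D³k) = (78.4×10³)(9.1⁴)/(8·51.0³·34) = 14.9 → N_a = 15
Actual rate k = Gd⁴/(8D³·15) = 33.775 N/mm
Working load F = kδ = 33.775·31 = 1047 N
C = 51.0/9.1 = 5.6044; K_W = (4C−1)/(4C−4)+0.615/C = 1.2726
τ_max = K_W·8FD/(πd³) = 1.2726·180.44 = 229.63 MPa
τ_max ≤ 316 MPa → acceptable

(a) 15 coils; (b) YES, τ_max = 230 MPa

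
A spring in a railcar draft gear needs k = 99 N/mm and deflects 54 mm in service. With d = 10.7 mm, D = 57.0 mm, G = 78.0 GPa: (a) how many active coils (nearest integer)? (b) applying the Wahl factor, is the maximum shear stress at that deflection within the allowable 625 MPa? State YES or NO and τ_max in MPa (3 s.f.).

(a) 7 coils; (b) NO, τ_max = 813 MPa

N_a = Gd⁴/(8D³k) = (78.0×10³)(10.7⁴)/(8·57.0³·99) = 6.971 → N_a = 7
Actual rate k = Gd⁴/(8D³·7) = 98.586 N/mm
Working load F = kδ = 98.586·54 = 5323.7 N
C = 57.0/10.7 = 5.3271; K_W = (4C−1)/(4C−4)+0.615/C = 1.2888
τ_max = K_W·8FD/(πd³) = 1.2888·630.78 = 812.93 MPa
τ_max > 625 MPa → exceeds allowable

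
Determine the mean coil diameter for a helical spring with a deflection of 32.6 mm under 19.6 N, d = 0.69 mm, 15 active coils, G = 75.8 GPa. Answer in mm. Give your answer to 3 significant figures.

6.20 mm

Required rate k = F/δ = 19.6/32.6 = 0.60123 N/mm
D = (Gd⁴/(8N_a·k))^(1/3) = (75.8×10³·0.69⁴/(8·15·0.60123))^(1/3)
  = (238.147)^(1/3) = 6.1984 mm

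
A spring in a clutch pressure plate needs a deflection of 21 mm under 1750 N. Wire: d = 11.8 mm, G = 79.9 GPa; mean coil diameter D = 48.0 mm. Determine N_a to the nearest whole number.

21

Required rate k = F/δ = 1750/21 = 83.333 N/mm
N_a = Gd⁴/(8D³k) = (79.9×10³ × 11.8⁴)/(8 × 48.0³ × 83.333)
    = 1.54908e+09 / 7.3728e+07 = 21.01 → 21 coils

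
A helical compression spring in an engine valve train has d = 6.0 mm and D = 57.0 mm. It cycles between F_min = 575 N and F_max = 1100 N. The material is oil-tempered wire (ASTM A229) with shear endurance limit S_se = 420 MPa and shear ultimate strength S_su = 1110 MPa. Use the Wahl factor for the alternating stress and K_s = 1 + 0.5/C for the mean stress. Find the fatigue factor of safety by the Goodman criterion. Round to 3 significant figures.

C = D/d = 57.0/6.0 = 9.5000; K_W = (4C−1)/(4C−4)+0.615/C = 1.1530; K_s = 1+0.5/C = 1.0526
F_a = (F_max−F_min)/2 = 262.5 N; F_m = (F_max+F_min)/2 = 837.5 N
τ_a = K_W·8F_aD/(πd³) = 1.1530 × 176.4 = 203.38 MPa
τ_m = K_s·8F_mD/(πd³) = 1.0526 × 562.79 = 592.41 MPa
Goodman: 1/n_f = τ_a/S_se + τ_m/S_su = 203.38/420 + 592.41/1110 = 0.48424 + 0.53370 = 1.0179
n_f = 1/1.0179 = 0.9824

0.982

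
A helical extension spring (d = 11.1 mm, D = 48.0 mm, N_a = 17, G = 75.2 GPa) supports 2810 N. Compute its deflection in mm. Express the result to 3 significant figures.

k = Gd⁴/(8D³N_a) = (75.2×10³)(11.1⁴)/(8·48.0³·17) = 75.901 N/mm
δ = F/k = 2810 / 75.901 = 37.022 mm

37.0 mm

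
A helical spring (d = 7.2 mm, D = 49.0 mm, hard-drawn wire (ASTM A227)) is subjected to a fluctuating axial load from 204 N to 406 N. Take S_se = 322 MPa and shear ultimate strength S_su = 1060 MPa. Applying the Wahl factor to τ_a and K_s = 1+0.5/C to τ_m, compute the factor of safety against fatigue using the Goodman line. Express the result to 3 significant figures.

C = D/d = 49.0/7.2 = 6.8056; K_W = (4C−1)/(4C−4)+0.615/C = 1.2196; K_s = 1+0.5/C = 1.0735
F_a = (F_max−F_min)/2 = 101 N; F_m = (F_max+F_min)/2 = 305 N
τ_a = K_W·8F_aD/(πd³) = 1.2196 × 33.764 = 41.178 MPa
τ_m = K_s·8F_mD/(πd³) = 1.0735 × 101.96 = 109.45 MPa
Goodman: 1/n_f = τ_a/S_se + τ_m/S_su = 41.178/322 + 109.45/1060 = 0.12788 + 0.10326 = 0.23114
n_f = 1/0.23114 = 4.326

4.33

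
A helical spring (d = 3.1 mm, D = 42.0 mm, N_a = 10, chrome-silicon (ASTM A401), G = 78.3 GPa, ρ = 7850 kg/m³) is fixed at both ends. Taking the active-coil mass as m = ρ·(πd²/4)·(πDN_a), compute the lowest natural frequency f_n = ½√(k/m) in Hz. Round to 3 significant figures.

k = Gd⁴/(8D³N_a) = (78.3×10³)(3.1⁴)/(8·42.0³·10) = 1.22 N/mm = 1220 N/m
Wire length L = πDN_a = π·42.0·10 = 1319.5 mm
m = ρ·(πd²/4)·L = 7850 × 7.5477×10⁻⁶ m² × 1.3195 m = 0.078178 kg
f_n = ½√(k/m) = 0.5·√(1220/0.078178) = 0.5·√(15606) = 62.462 Hz

62.5 Hz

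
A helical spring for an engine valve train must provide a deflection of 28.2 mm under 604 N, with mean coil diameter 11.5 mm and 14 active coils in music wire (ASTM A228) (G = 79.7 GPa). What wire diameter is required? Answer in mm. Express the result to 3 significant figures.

2.60 mm

Required rate k = F/δ = 604/28.2 = 21.418 N/mm
d = (8D³N_a·k / G)^(1/4) = (8·11.5³·14·21.418 / (79.7×10³))^0.25
  = (45.776)^0.25 = 2.6011 mm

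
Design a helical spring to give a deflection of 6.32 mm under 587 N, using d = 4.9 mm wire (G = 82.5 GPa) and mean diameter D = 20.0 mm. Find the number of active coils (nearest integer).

8

Required rate k = F/δ = 587/6.32 = 92.88 N/mm
N_a = Gd⁴/(8D³k) = (82.5×10³ × 4.9⁴)/(8 × 20.0³ × 92.88)
    = 4.75596e+07 / 5.9443e+06 = 8.001 → 8 coils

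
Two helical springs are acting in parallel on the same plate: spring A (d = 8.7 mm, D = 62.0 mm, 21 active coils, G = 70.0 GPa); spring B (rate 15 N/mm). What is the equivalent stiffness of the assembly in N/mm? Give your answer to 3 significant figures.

25.0 N/mm

k_A = Gd⁴/(8D³N_a) = (70.0×10³)(8.7⁴)/(8·62.0³·21) = 10.016 N/mm
Parallel: k_eq = 10.016 + 15 = 25.016 N/mm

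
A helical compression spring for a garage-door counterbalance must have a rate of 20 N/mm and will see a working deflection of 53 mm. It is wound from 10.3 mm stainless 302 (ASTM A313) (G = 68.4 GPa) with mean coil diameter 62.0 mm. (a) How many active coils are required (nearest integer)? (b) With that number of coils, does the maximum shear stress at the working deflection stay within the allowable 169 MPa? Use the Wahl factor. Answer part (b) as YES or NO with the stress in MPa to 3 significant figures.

N_a = Gd⁴/(8D³k) = (68.4×10³)(10.3⁴)/(8·62.0³·20) = 20.19 → N_a = 20
Actual rate k = Gd⁴/(8D³·20) = 20.189 N/mm
Working load F = kδ = 20.189·53 = 1070 N
C = 62.0/10.3 = 6.0194; K_W = (4C−1)/(4C−4)+0.615/C = 1.2516
τ_max = K_W·8FD/(πd³) = 1.2516·154.6 = 193.49 MPa
τ_max > 169 MPa → exceeds allowable

(a) 20 coils; (b) NO, τ_max = 193 MPa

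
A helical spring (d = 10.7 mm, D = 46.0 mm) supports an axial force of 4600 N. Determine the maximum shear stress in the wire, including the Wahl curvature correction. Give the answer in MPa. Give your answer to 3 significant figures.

603 MPa

Spring index C = D/d = 46.0/10.7 = 4.2991
K_W = (4C−1)/(4C−4) + 0.615/C = 16.196/13.196 + 0.1431 = 1.3704
τ₀ = 8FD/(πd³) = 8·4600·46.0/(π·10.7³) = 1.6928e+06/3848.6 = 439.85 MPa
τ_max = K·τ₀ = 1.3704 × 439.85 = 602.77 MPa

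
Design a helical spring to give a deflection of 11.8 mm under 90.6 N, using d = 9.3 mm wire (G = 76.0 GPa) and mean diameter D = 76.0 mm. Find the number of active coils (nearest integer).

Required rate k = F/δ = 90.6/11.8 = 7.678 N/mm
N_a = Gd⁴/(8D³k) = (76.0×10³ × 9.3⁴)/(8 × 76.0³ × 7.678)
    = 5.6852e+08 / 2.69635e+07 = 21.08 → 21 coils

21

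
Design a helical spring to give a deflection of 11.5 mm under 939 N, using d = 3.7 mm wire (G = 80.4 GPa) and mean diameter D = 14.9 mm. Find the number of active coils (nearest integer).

Required rate k = F/δ = 939/11.5 = 81.652 N/mm
N_a = Gd⁴/(8D³k) = (80.4×10³ × 3.7⁴)/(8 × 14.9³ × 81.652)
    = 1.50683e+07 / 2.16081e+06 = 6.973 → 7 coils

7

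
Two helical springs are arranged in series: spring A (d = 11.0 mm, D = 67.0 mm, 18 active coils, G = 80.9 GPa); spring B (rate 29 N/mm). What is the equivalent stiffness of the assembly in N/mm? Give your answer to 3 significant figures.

k_A = Gd⁴/(8D³N_a) = (80.9×10³)(11.0⁴)/(8·67.0³·18) = 27.348 N/mm
Series: 1/k_eq = 1/27.348 + 1/29 = 0.071048; k_eq = 14.075 N/mm

14.1 N/mm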